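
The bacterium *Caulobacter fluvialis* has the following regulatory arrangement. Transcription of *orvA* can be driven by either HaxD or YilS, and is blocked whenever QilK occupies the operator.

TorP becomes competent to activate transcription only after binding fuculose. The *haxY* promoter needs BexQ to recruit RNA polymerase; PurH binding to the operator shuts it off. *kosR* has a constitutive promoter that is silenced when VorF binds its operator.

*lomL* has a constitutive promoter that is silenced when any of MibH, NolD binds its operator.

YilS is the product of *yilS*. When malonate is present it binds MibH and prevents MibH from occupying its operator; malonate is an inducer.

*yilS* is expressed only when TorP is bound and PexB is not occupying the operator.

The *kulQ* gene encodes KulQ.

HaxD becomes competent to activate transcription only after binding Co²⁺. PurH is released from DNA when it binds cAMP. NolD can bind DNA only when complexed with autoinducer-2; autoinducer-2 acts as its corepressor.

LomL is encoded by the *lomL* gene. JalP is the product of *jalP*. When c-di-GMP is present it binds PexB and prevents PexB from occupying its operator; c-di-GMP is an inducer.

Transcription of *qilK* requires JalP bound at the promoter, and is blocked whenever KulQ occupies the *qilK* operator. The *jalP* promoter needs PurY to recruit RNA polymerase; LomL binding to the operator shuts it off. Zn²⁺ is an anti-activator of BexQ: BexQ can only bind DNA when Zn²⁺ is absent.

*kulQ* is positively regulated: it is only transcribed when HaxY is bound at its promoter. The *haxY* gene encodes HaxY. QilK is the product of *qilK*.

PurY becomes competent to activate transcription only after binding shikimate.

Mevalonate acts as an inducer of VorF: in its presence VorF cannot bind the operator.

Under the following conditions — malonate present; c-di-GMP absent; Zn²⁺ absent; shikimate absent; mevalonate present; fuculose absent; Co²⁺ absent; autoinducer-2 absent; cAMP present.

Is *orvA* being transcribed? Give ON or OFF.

OFF

Malonate is present, so MibH is inactive.
Autoinducer-2 is absent, so NolD is inactive.
With no repressor bound, *lomL* is transcribed.
So LomL is produced and active.
Shikimate is absent, so PurY is inactive.
With repressor LomL bound, *jalP* is not transcribed.
So JalP is not produced.
Zn²⁺ is absent, so BexQ is active.
cAMP is present, so PurH is inactive.
No repressor is bound and BexQ is active, so *haxY* is transcribed.
So HaxY is produced and active.
No repressor is bound and HaxY is active, so *kulQ* is transcribed.
So KulQ is produced and active.
With repressor KulQ bound, *qilK* is not transcribed.
So QilK is not produced.
Co²⁺ is absent, so HaxD is inactive.
c-di-GMP is absent, so PexB is active.
Fuculose is absent, so TorP is inactive.
With repressor PexB bound, *yilS* is not transcribed.
So YilS is not produced.
No activator is available at the *orvA* promoter, so *orvA* is not transcribed.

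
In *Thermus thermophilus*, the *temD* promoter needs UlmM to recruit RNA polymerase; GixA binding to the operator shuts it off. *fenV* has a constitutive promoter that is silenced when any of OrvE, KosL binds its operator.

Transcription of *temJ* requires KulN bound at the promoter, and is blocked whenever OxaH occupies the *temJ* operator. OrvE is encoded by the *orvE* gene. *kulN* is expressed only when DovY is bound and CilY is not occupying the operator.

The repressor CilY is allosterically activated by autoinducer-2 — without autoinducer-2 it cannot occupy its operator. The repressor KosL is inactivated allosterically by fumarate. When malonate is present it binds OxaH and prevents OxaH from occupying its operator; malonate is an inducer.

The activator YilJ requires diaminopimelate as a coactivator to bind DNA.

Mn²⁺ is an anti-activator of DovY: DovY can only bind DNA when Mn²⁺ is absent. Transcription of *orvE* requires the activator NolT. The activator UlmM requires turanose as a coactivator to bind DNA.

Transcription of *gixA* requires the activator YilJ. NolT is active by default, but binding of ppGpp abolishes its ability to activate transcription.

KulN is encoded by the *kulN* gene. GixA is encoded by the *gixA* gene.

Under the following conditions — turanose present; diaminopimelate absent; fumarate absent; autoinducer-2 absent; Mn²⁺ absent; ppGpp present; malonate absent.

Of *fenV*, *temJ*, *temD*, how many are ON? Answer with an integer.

ppGpp is present, so NolT is inactive.
Required activator NolT is absent, so *orvE* is not transcribed.
So OrvE is not produced.
Fumarate is absent, so KosL is active.
With repressor KosL bound, *fenV* is not transcribed.
→ *fenV* is OFF.
Autoinducer-2 is absent, so CilY is inactive.
Mn²⁺ is absent, so DovY is active.
No repressor is bound and DovY is active, so *kulN* is transcribed.
So KulN is produced and active.
Malonate is absent, so OxaH is active.
With repressor OxaH bound, *temJ* is not transcribed.
→ *temJ* is OFF.
Turanose is present, so UlmM is active.
Diaminopimelate is absent, so YilJ is inactive.
Required activator YilJ is absent, so *gixA* is not transcribed.
So GixA is not produced.
No repressor is bound and UlmM is active, so *temD* is transcribed.
→ *temD* is ON.
1 of the 3 genes is transcribed.

1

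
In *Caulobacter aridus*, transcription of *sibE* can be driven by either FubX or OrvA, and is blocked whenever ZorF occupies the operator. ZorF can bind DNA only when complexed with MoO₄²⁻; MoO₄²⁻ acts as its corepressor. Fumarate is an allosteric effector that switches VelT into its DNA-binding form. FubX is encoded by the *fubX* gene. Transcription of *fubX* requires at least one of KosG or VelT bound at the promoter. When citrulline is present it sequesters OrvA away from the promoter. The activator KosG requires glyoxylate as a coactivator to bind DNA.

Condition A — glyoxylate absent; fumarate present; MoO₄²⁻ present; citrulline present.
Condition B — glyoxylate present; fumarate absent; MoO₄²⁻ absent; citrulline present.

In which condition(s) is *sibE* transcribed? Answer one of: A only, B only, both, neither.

Condition A:
Glyoxylate is absent, so KosG is inactive.
Fumarate is present, so VelT is active.
Activator VelT is present, so *fubX* is transcribed.
So FubX is produced and active.
MoO₄²⁻ is present, so ZorF is active.
Citrulline is present, so OrvA is inactive.
With repressor ZorF bound, *sibE* is not transcribed.
→ *sibE* is OFF in A.
Condition B:
Glyoxylate is present, so KosG is active.
Fumarate is absent, so VelT is inactive.
Activator KosG is present, so *fubX* is transcribed.
So FubX is produced and active.
MoO₄²⁻ is absent, so ZorF is inactive.
Citrulline is present, so OrvA is inactive.
Activator FubX is present, so *sibE* is transcribed.
→ *sibE* is ON in B.

B only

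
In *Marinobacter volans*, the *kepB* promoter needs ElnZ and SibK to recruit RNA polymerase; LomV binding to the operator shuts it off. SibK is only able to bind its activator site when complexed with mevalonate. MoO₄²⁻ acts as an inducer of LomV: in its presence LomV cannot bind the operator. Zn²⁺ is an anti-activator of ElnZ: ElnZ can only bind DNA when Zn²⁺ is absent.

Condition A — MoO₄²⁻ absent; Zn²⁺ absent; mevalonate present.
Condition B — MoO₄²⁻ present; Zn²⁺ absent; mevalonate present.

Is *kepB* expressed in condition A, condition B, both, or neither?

B only

Condition A:
MoO₄²⁻ is absent, so LomV is active.
Zn²⁺ is absent, so ElnZ is active.
Mevalonate is present, so SibK is active.
With repressor LomV bound, *kepB* is not transcribed.
→ *kepB* is OFF in A.
Condition B:
MoO₄²⁻ is present, so LomV is inactive.
Zn²⁺ is absent, so ElnZ is active.
Mevalonate is present, so SibK is active.
No repressor is bound and ElnZ and SibK are active, so *kepB* is transcribed.
→ *kepB* is ON in B.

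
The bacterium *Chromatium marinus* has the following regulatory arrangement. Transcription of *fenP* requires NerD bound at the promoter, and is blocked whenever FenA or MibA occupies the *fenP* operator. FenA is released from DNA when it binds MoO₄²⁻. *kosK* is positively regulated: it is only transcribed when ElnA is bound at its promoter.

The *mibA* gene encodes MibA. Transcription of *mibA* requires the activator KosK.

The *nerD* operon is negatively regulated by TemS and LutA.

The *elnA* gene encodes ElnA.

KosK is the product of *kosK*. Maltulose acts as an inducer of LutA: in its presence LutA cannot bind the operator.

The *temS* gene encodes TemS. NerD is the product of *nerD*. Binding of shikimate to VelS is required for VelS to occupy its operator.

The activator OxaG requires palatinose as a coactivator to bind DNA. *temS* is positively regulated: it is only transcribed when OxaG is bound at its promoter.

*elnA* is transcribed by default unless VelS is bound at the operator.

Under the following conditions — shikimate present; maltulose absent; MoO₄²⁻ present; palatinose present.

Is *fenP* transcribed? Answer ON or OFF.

Palatinose is present, so OxaG is active.
No repressor is bound and OxaG is active, so *temS* is transcribed.
So TemS is produced and active.
Maltulose is absent, so LutA is active.
With repressor TemS bound, *nerD* is not transcribed.
So NerD is not produced.
MoO₄²⁻ is present, so FenA is inactive.
Shikimate is present, so VelS is active.
With repressor VelS bound, *elnA* is not transcribed.
So ElnA is not produced.
Required activator ElnA is absent, so *kosK* is not transcribed.
So KosK is not produced.
Required activator KosK is absent, so *mibA* is not transcribed.
So MibA is not produced.
Required activator NerD is absent, so *fenP* is not transcribed.

OFF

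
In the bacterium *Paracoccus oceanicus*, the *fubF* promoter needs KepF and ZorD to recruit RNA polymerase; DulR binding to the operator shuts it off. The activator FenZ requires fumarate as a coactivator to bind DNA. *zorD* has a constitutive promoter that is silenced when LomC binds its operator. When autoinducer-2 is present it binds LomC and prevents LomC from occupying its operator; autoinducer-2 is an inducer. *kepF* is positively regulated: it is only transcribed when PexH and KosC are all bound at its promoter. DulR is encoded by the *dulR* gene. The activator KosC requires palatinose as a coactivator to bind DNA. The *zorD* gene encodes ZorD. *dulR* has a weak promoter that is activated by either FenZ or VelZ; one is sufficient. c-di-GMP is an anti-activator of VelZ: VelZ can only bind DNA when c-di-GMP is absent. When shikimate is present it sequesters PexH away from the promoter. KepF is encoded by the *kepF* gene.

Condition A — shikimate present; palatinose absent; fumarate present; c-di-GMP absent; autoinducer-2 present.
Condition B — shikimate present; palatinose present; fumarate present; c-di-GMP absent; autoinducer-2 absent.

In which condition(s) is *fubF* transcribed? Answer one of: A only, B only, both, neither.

neither

Condition A:
Shikimate is present, so PexH is inactive.
Palatinose is absent, so KosC is inactive.
Required activator PexH is absent, so *kepF* is not transcribed.
So KepF is not produced.
Fumarate is present, so FenZ is active.
c-di-GMP is absent, so VelZ is active.
Activator FenZ is present, so *dulR* is transcribed.
So DulR is produced and active.
Autoinducer-2 is present, so LomC is inactive.
With no repressor bound, *zorD* is transcribed.
So ZorD is produced and active.
With repressor DulR bound, *fubF* is not transcribed.
→ *fubF* is OFF in A.
Condition B:
Shikimate is present, so PexH is inactive.
Palatinose is present, so KosC is active.
Required activator PexH is absent, so *kepF* is not transcribed.
So KepF is not produced.
Fumarate is present, so FenZ is active.
c-di-GMP is absent, so VelZ is active.
Activator FenZ is present, so *dulR* is transcribed.
So DulR is produced and active.
Autoinducer-2 is absent, so LomC is active.
With repressor LomC bound, *zorD* is not transcribed.
So ZorD is not produced.
With repressor DulR bound, *fubF* is not transcribed.
→ *fubF* is OFF in B.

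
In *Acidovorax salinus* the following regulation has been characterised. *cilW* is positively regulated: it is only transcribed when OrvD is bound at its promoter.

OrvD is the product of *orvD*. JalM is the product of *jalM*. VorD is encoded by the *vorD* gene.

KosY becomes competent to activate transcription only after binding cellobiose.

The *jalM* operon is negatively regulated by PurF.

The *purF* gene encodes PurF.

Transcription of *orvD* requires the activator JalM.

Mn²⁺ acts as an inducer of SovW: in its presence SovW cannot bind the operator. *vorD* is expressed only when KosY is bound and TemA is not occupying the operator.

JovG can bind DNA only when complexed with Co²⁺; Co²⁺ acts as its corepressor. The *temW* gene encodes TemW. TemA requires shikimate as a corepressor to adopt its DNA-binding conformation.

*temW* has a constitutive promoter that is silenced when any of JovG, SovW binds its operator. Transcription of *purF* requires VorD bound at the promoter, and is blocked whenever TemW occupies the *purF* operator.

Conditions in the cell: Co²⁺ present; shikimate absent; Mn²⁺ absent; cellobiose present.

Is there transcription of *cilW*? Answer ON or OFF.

OFF

Cellobiose is present, so KosY is active.
Shikimate is absent, so TemA is inactive.
No repressor is bound and KosY is active, so *vorD* is transcribed.
So VorD is produced and active.
Co²⁺ is present, so JovG is active.
Mn²⁺ is absent, so SovW is active.
With repressor JovG bound, *temW* is not transcribed.
So TemW is not produced.
No repressor is bound and VorD is active, so *purF* is transcribed.
So PurF is produced and active.
With repressor PurF bound, *jalM* is not transcribed.
So JalM is not produced.
Required activator JalM is absent, so *orvD* is not transcribed.
So OrvD is not produced.
Required activator OrvD is absent, so *cilW* is not transcribed.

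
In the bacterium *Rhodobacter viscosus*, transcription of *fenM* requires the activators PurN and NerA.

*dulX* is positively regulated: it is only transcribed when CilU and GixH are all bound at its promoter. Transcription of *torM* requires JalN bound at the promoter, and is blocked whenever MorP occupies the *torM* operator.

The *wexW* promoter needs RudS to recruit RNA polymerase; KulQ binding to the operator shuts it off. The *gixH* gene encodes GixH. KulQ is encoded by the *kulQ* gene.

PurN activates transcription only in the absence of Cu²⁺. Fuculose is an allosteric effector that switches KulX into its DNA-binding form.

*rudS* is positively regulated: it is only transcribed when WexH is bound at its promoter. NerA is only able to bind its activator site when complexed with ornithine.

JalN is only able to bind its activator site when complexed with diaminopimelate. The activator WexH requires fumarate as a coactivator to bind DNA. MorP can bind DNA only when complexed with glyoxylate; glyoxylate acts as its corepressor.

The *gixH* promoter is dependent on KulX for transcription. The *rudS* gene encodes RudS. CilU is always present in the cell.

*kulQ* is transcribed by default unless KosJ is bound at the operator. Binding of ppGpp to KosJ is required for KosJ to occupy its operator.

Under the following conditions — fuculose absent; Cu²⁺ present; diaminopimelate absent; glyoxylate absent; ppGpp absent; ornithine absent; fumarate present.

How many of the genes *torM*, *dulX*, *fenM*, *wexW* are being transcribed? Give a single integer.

Glyoxylate is absent, so MorP is inactive.
Diaminopimelate is absent, so JalN is inactive.
Required activator JalN is absent, so *torM* is not transcribed.
→ *torM* is OFF.
CilU is produced constitutively and is active.
Fuculose is absent, so KulX is inactive.
Required activator KulX is absent, so *gixH* is not transcribed.
So GixH is not produced.
Required activator GixH is absent, so *dulX* is not transcribed.
→ *dulX* is OFF.
Cu²⁺ is present, so PurN is inactive.
Ornithine is absent, so NerA is inactive.
Required activator PurN is absent, so *fenM* is not transcribed.
→ *fenM* is OFF.
Fumarate is present, so WexH is active.
No repressor is bound and WexH is active, so *rudS* is transcribed.
So RudS is produced and active.
ppGpp is absent, so KosJ is inactive.
With no repressor bound, *kulQ* is transcribed.
So KulQ is produced and active.
With repressor KulQ bound, *wexW* is not transcribed.
→ *wexW* is OFF.
0 of the 4 genes are transcribed.

0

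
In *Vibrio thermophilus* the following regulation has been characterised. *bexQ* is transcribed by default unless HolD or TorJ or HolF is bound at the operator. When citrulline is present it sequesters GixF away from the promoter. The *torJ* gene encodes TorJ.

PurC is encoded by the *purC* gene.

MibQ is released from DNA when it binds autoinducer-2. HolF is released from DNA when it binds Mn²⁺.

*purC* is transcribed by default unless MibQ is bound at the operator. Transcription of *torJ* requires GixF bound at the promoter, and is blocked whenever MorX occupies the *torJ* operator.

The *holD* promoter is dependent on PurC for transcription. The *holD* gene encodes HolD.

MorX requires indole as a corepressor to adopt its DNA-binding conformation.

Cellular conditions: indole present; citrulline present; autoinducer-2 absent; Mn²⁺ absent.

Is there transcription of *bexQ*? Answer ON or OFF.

Autoinducer-2 is absent, so MibQ is active.
With repressor MibQ bound, *purC* is not transcribed.
So PurC is not produced.
Required activator PurC is absent, so *holD* is not transcribed.
So HolD is not produced.
Citrulline is present, so GixF is inactive.
Indole is present, so MorX is active.
With repressor MorX bound, *torJ* is not transcribed.
So TorJ is not produced.
Mn²⁺ is absent, so HolF is active.
With repressor HolF bound, *bexQ* is not transcribed.

OFF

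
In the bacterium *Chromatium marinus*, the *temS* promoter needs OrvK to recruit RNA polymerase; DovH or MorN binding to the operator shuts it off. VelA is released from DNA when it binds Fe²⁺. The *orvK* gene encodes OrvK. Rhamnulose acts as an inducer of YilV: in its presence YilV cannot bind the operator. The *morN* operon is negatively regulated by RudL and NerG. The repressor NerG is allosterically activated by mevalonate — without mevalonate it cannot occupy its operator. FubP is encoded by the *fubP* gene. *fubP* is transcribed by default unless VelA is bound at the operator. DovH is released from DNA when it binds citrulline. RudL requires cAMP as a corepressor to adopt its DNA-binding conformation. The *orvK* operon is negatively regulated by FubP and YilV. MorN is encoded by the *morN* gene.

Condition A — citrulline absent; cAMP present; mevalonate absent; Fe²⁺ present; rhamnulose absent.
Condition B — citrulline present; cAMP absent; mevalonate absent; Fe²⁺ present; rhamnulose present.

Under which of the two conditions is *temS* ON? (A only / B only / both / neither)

neither

Condition A:
Citrulline is absent, so DovH is active.
cAMP is present, so RudL is active.
Mevalonate is absent, so NerG is inactive.
With repressor RudL bound, *morN* is not transcribed.
So MorN is not produced.
Fe²⁺ is present, so VelA is inactive.
With no repressor bound, *fubP* is transcribed.
So FubP is produced and active.
Rhamnulose is absent, so YilV is active.
With repressor FubP bound, *orvK* is not transcribed.
So OrvK is not produced.
With repressor DovH bound, *temS* is not transcribed.
→ *temS* is OFF in A.
Condition B:
Citrulline is present, so DovH is inactive.
cAMP is absent, so RudL is inactive.
Mevalonate is absent, so NerG is inactive.
With no repressor bound, *morN* is transcribed.
So MorN is produced and active.
Fe²⁺ is present, so VelA is inactive.
With no repressor bound, *fubP* is transcribed.
So FubP is produced and active.
Rhamnulose is present, so YilV is inactive.
With repressor FubP bound, *orvK* is not transcribed.
So OrvK is not produced.
With repressor MorN bound, *temS* is not transcribed.
→ *temS* is OFF in B.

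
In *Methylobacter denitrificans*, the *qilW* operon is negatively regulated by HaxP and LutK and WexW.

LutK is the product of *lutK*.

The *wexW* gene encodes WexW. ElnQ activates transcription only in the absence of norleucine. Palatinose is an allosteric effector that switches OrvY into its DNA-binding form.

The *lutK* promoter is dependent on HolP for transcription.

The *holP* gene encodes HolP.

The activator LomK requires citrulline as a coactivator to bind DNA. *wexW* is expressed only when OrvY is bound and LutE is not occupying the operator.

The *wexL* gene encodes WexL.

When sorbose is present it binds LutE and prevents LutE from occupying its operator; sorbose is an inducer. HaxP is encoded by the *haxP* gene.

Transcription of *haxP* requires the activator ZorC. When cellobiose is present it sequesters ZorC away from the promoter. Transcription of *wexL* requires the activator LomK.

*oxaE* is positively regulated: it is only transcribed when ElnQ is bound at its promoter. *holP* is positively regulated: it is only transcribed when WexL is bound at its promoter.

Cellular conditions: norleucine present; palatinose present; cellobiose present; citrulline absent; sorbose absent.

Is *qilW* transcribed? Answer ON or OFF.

Cellobiose is present, so ZorC is inactive.
Required activator ZorC is absent, so *haxP* is not transcribed.
So HaxP is not produced.
Citrulline is absent, so LomK is inactive.
Required activator LomK is absent, so *wexL* is not transcribed.
So WexL is not produced.
Required activator WexL is absent, so *holP* is not transcribed.
So HolP is not produced.
Required activator HolP is absent, so *lutK* is not transcribed.
So LutK is not produced.
Palatinose is present, so OrvY is active.
Sorbose is absent, so LutE is active.
With repressor LutE bound, *wexW* is not transcribed.
So WexW is not produced.
With no repressor bound, *qilW* is transcribed.

ON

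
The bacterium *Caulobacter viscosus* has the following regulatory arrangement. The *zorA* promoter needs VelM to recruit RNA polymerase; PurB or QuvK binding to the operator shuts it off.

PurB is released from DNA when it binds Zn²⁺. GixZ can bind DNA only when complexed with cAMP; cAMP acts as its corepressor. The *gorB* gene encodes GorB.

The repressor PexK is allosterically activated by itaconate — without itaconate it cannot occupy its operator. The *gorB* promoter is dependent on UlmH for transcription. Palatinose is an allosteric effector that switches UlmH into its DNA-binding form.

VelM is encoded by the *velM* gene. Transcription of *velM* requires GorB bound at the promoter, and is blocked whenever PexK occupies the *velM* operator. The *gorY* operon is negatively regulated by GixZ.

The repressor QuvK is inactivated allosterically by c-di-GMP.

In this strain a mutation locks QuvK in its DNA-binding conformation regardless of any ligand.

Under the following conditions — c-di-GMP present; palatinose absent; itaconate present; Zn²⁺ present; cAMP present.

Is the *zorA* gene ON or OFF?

OFF

Palatinose is absent, so UlmH is inactive.
Required activator UlmH is absent, so *gorB* is not transcribed.
So GorB is not produced.
Itaconate is present, so PexK is active.
With repressor PexK bound, *velM* is not transcribed.
So VelM is not produced.
Zn²⁺ is present, so PurB is inactive.
QuvK is constitutively active in this strain.
With repressor QuvK bound, *zorA* is not transcribed.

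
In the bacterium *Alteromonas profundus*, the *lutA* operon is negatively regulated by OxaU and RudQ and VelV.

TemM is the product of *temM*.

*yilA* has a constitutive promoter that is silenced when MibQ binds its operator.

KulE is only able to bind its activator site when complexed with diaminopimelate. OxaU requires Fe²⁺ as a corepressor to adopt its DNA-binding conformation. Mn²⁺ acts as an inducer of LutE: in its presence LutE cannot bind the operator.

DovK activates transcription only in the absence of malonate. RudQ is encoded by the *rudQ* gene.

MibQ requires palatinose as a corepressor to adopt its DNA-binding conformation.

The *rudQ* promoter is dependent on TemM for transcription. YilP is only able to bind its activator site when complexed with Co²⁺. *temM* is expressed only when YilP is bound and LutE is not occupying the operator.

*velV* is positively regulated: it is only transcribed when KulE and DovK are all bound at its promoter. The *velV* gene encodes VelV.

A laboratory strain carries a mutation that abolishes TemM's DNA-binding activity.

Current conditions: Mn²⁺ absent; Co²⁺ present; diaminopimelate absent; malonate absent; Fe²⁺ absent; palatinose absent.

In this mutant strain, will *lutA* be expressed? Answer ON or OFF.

Fe²⁺ is absent, so OxaU is inactive.
TemM is non-functional in this strain, so it has no effect.
Required activator TemM is absent, so *rudQ* is not transcribed.
So RudQ is not produced.
Diaminopimelate is absent, so KulE is inactive.
Malonate is absent, so DovK is active.
Required activator KulE is absent, so *velV* is not transcribed.
So VelV is not produced.
With no repressor bound, *lutA* is transcribed.

ON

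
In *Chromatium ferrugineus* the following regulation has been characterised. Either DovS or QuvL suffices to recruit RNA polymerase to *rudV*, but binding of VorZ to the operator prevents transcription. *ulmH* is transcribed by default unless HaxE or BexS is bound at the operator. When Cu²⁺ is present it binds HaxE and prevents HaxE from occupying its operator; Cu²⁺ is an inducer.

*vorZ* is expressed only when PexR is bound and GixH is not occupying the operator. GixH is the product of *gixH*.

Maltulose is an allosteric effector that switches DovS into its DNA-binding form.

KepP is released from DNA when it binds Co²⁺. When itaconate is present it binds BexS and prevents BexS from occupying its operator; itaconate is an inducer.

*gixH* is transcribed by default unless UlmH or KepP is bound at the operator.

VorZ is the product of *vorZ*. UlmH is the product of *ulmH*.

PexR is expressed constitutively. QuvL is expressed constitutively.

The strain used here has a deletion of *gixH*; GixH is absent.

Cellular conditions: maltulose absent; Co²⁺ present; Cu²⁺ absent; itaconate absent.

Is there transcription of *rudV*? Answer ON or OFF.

Maltulose is absent, so DovS is inactive.
QuvL is produced constitutively and is active.
PexR is produced constitutively and is active.
GixH is non-functional in this strain, so it has no effect.
No repressor is bound and PexR is active, so *vorZ* is transcribed.
So VorZ is produced and active.
With repressor VorZ bound, *rudV* is not transcribed.

OFF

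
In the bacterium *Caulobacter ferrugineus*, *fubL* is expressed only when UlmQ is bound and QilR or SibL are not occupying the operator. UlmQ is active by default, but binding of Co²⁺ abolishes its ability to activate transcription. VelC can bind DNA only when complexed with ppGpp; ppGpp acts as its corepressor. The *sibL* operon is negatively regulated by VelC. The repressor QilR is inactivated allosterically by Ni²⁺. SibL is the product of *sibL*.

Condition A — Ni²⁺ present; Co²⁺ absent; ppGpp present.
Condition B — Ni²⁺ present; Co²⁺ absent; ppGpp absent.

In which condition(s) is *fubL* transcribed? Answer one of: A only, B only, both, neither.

A only

Condition A:
Ni²⁺ is present, so QilR is inactive.
Co²⁺ is absent, so UlmQ is active.
ppGpp is present, so VelC is active.
With repressor VelC bound, *sibL* is not transcribed.
So SibL is not produced.
No repressor is bound and UlmQ is active, so *fubL* is transcribed.
→ *fubL* is ON in A.
Condition B:
Ni²⁺ is present, so QilR is inactive.
Co²⁺ is absent, so UlmQ is active.
ppGpp is absent, so VelC is inactive.
With no repressor bound, *sibL* is transcribed.
So SibL is produced and active.
With repressor SibL bound, *fubL* is not transcribed.
→ *fubL* is OFF in B.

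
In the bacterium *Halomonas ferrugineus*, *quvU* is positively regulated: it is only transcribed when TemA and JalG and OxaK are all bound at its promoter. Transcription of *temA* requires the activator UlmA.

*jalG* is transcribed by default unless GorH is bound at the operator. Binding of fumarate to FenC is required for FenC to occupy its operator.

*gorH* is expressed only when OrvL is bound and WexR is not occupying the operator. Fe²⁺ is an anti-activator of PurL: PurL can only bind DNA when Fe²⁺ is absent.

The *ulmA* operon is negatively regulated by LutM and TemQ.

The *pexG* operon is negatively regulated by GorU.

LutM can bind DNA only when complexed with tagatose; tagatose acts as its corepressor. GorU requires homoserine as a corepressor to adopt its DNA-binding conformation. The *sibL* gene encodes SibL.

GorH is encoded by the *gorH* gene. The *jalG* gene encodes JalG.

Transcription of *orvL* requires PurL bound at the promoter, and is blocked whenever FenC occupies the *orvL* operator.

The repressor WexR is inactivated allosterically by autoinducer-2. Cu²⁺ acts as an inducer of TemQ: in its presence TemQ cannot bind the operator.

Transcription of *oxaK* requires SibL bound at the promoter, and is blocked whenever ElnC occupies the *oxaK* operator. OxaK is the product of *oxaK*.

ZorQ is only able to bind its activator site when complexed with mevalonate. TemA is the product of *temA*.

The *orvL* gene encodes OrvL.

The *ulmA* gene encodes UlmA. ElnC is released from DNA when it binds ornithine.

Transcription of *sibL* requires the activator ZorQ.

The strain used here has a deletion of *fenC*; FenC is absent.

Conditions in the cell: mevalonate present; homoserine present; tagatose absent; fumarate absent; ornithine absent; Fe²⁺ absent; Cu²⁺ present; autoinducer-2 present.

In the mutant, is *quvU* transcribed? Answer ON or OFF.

Tagatose is absent, so LutM is inactive.
Cu²⁺ is present, so TemQ is inactive.
With no repressor bound, *ulmA* is transcribed.
So UlmA is produced and active.
No repressor is bound and UlmA is active, so *temA* is transcribed.
So TemA is produced and active.
Fe²⁺ is absent, so PurL is active.
FenC is non-functional in this strain, so it has no effect.
No repressor is bound and PurL is active, so *orvL* is transcribed.
So OrvL is produced and active.
Autoinducer-2 is present, so WexR is inactive.
No repressor is bound and OrvL is active, so *gorH* is transcribed.
So GorH is produced and active.
With repressor GorH bound, *jalG* is not transcribed.
So JalG is not produced.
Ornithine is absent, so ElnC is active.
Mevalonate is present, so ZorQ is active.
No repressor is bound and ZorQ is active, so *sibL* is transcribed.
So SibL is produced and active.
With repressor ElnC bound, *oxaK* is not transcribed.
So OxaK is not produced.
Required activator JalG is absent, so *quvU* is not transcribed.

OFF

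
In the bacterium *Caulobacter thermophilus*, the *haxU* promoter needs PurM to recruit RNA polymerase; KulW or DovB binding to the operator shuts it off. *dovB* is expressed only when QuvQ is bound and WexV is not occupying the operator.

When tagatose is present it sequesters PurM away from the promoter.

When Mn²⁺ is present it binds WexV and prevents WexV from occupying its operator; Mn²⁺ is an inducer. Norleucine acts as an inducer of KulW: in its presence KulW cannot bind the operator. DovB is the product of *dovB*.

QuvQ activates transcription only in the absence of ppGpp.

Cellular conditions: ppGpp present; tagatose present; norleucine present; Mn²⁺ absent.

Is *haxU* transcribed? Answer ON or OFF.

Norleucine is present, so KulW is inactive.
Tagatose is present, so PurM is inactive.
ppGpp is present, so QuvQ is inactive.
Mn²⁺ is absent, so WexV is active.
With repressor WexV bound, *dovB* is not transcribed.
So DovB is not produced.
Required activator PurM is absent, so *haxU* is not transcribed.

OFF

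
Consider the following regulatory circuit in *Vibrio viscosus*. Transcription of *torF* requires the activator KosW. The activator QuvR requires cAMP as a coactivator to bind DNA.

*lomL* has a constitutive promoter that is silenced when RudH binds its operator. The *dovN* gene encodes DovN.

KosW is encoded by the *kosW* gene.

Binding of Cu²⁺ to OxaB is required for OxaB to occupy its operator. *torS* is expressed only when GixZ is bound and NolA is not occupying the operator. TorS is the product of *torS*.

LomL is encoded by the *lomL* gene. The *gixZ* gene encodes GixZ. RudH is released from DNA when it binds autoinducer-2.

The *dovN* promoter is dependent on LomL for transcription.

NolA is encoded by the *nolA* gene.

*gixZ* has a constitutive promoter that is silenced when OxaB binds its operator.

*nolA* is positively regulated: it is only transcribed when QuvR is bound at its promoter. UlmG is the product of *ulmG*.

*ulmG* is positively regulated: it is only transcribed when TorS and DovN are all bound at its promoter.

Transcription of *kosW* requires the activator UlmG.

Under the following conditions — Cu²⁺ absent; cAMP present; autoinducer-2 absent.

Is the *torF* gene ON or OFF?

Cu²⁺ is absent, so OxaB is inactive.
With no repressor bound, *gixZ* is transcribed.
So GixZ is produced and active.
cAMP is present, so QuvR is active.
No repressor is bound and QuvR is active, so *nolA* is transcribed.
So NolA is produced and active.
With repressor NolA bound, *torS* is not transcribed.
So TorS is not produced.
Autoinducer-2 is absent, so RudH is active.
With repressor RudH bound, *lomL* is not transcribed.
So LomL is not produced.
Required activator LomL is absent, so *dovN* is not transcribed.
So DovN is not produced.
Required activator TorS is absent, so *ulmG* is not transcribed.
So UlmG is not produced.
Required activator UlmG is absent, so *kosW* is not transcribed.
So KosW is not produced.
Required activator KosW is absent, so *torF* is not transcribed.

OFF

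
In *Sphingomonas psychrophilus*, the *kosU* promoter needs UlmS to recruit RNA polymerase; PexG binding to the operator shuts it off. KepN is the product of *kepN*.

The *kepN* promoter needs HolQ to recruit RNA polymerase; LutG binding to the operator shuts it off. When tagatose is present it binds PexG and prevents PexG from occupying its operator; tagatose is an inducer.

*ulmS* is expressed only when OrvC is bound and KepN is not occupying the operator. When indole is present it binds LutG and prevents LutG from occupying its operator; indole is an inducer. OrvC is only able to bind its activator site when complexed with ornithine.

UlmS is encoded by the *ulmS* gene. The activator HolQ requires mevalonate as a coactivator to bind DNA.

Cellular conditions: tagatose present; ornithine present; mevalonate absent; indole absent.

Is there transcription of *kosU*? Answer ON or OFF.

Mevalonate is absent, so HolQ is inactive.
Indole is absent, so LutG is active.
With repressor LutG bound, *kepN* is not transcribed.
So KepN is not produced.
Ornithine is present, so OrvC is active.
No repressor is bound and OrvC is active, so *ulmS* is transcribed.
So UlmS is produced and active.
Tagatose is present, so PexG is inactive.
No repressor is bound and UlmS is active, so *kosU* is transcribed.

ON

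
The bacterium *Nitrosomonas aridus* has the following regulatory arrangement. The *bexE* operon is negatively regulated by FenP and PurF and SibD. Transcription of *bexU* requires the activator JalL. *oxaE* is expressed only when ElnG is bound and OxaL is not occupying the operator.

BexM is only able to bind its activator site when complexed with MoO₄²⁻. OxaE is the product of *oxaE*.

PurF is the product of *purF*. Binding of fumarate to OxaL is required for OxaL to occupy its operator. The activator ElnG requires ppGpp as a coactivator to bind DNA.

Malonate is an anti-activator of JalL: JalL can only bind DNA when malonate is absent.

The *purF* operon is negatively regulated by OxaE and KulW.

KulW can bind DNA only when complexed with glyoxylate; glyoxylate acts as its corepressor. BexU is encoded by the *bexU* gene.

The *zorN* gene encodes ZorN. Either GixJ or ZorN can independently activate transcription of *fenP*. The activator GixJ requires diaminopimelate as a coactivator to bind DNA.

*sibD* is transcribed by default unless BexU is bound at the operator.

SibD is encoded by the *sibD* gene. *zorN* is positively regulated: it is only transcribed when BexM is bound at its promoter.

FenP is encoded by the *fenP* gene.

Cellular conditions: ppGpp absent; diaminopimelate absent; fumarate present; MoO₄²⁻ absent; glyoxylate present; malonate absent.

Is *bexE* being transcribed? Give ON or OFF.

Diaminopimelate is absent, so GixJ is inactive.
MoO₄²⁻ is absent, so BexM is inactive.
Required activator BexM is absent, so *zorN* is not transcribed.
So ZorN is not produced.
No activator is available at the *fenP* promoter, so *fenP* is not transcribed.
So FenP is not produced.
Fumarate is present, so OxaL is active.
ppGpp is absent, so ElnG is inactive.
With repressor OxaL bound, *oxaE* is not transcribed.
So OxaE is not produced.
Glyoxylate is present, so KulW is active.
With repressor KulW bound, *purF* is not transcribed.
So PurF is not produced.
Malonate is absent, so JalL is active.
No repressor is bound and JalL is active, so *bexU* is transcribed.
So BexU is produced and active.
With repressor BexU bound, *sibD* is not transcribed.
So SibD is not produced.
With no repressor bound, *bexE* is transcribed.

ON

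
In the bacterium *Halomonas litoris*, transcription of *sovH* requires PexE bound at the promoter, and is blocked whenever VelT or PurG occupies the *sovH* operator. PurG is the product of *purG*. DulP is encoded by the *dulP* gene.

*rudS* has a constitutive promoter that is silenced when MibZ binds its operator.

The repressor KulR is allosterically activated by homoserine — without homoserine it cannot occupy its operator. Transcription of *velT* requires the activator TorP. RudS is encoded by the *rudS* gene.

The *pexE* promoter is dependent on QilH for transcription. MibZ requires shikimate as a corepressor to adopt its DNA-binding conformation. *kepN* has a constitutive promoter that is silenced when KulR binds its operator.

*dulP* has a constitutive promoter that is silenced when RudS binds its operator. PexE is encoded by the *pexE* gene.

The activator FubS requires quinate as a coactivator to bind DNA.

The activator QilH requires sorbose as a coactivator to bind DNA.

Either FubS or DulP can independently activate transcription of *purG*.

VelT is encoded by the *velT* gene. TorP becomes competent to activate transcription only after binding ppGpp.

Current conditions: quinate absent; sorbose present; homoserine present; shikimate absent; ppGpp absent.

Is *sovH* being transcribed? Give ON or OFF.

ppGpp is absent, so TorP is inactive.
Required activator TorP is absent, so *velT* is not transcribed.
So VelT is not produced.
Quinate is absent, so FubS is inactive.
Shikimate is absent, so MibZ is inactive.
With no repressor bound, *rudS* is transcribed.
So RudS is produced and active.
With repressor RudS bound, *dulP* is not transcribed.
So DulP is not produced.
No activator is available at the *purG* promoter, so *purG* is not transcribed.
So PurG is not produced.
Sorbose is present, so QilH is active.
No repressor is bound and QilH is active, so *pexE* is transcribed.
So PexE is produced and active.
No repressor is bound and PexE is active, so *sovH* is transcribed.

ON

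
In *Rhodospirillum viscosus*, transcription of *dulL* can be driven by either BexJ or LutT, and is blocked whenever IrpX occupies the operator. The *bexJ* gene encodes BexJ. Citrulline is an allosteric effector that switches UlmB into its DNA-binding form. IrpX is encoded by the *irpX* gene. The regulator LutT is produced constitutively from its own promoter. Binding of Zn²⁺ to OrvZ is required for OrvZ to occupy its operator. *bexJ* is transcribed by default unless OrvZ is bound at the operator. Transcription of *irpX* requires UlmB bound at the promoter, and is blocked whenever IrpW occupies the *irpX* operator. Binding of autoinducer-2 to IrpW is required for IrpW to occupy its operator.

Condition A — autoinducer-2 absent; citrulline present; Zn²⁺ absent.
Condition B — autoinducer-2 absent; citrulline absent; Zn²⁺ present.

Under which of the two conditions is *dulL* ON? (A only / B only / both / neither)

Condition A:
Autoinducer-2 is absent, so IrpW is inactive.
Citrulline is present, so UlmB is active.
No repressor is bound and UlmB is active, so *irpX* is transcribed.
So IrpX is produced and active.
Zn²⁺ is absent, so OrvZ is inactive.
With no repressor bound, *bexJ* is transcribed.
So BexJ is produced and active.
LutT is produced constitutively and is active.
With repressor IrpX bound, *dulL* is not transcribed.
→ *dulL* is OFF in A.
Condition B:
Autoinducer-2 is absent, so IrpW is inactive.
Citrulline is absent, so UlmB is inactive.
Required activator UlmB is absent, so *irpX* is not transcribed.
So IrpX is not produced.
Zn²⁺ is present, so OrvZ is active.
With repressor OrvZ bound, *bexJ* is not transcribed.
So BexJ is not produced.
LutT is produced constitutively and is active.
Activator LutT is present, so *dulL* is transcribed.
→ *dulL* is ON in B.

B only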